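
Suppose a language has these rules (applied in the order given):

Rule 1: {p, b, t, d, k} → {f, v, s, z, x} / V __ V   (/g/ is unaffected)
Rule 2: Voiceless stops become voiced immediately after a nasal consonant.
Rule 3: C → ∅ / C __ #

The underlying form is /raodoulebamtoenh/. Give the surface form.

Rule 1 (intervocalic spirantization): /d/ is a stop between vowels /o/ and /o/, so it spirantizes to the fricative [z]. /b/ is a stop between vowels /e/ and /a/, so it spirantizes to the fricative [v]. /raodoulebamtoenh/ → raozoulevamtoenh.
Rule 2 (post-nasal voicing): /t/ is a voiceless stop immediately after the nasal /m/, so it voices to [d]. /raozoulevamtoenh/ → raozoulevamdoenh.
Rule 3 (final cluster simplification): /h/ is the second consonant of a word-final cluster /nh/, so it deletes. /raozoulevamdoenh/ → raozoulevamdoen.

raozoulevamdoen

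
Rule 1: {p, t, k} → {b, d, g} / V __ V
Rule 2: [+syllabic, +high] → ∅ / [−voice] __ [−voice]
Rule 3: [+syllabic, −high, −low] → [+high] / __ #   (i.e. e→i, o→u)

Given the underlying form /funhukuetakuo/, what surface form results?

Rule 1 (intervocalic voicing): /k/ is a voiceless stop between vowels /u/ and /u/, so it voices to [g]. /t/ is a voiceless stop between vowels /e/ and /a/, so it voices to [d]. /k/ is a voiceless stop between vowels /a/ and /u/, so it voices to [g]. /funhukuetakuo/ → funhuguedaguo.
Rule 2 (high vowel syncope): no segment meets the environment; /funhuguedaguo/ is unchanged.
Rule 3 (final vowel raising): /o/ is a mid vowel in word-final position, so it raises to [u]. /funhuguedaguo/ → funhuguedaguu.

funhuguedaguu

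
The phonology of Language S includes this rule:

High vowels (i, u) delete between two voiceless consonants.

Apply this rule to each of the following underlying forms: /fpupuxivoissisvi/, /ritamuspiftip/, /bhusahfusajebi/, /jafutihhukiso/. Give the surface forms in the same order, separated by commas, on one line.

fppxivoisssvi, ritamuspftp, bhsahfsajebi, jafthhkso

/fpupuxivoissisvi/: /u/ is a high vowel flanked by voiceless consonants /p/ and /p/, so it deletes. /u/ is a high vowel flanked by voiceless consonants /p/ and /x/, so it deletes. /i/ is a high vowel flanked by voiceless consonants /s/ and /s/, so it deletes. → [fppxivoisssvi].
/ritamuspiftip/: /i/ is a high vowel flanked by voiceless consonants /p/ and /f/, so it deletes. /i/ is a high vowel flanked by voiceless consonants /t/ and /p/, so it deletes. → [ritamuspftp].
/bhusahfusajebi/: /u/ is a high vowel flanked by voiceless consonants /h/ and /s/, so it deletes. /u/ is a high vowel flanked by voiceless consonants /f/ and /s/, so it deletes. → [bhsahfsajebi].
/jafutihhukiso/: /u/ is a high vowel flanked by voiceless consonants /f/ and /t/, so it deletes. /i/ is a high vowel flanked by voiceless consonants /t/ and /h/, so it deletes. /u/ is a high vowel flanked by voiceless consonants /h/ and /k/, so it deletes. /i/ is a high vowel flanked by voiceless consonants /k/ and /s/, so it deletes. → [jafthhkso].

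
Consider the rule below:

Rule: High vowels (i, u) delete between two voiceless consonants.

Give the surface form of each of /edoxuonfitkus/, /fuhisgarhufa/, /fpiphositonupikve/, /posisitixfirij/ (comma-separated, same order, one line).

/edoxuonfitkus/: /i/ is a high vowel flanked by voiceless consonants /f/ and /t/, so it deletes. /u/ is a high vowel flanked by voiceless consonants /k/ and /s/, so it deletes. → [edoxuonftks].
/fuhisgarhufa/: /u/ is a high vowel flanked by voiceless consonants /f/ and /h/, so it deletes. /i/ is a high vowel flanked by voiceless consonants /h/ and /s/, so it deletes. /u/ is a high vowel flanked by voiceless consonants /h/ and /f/, so it deletes. → [fhsgarhfa].
/fpiphositonupikve/: /i/ is a high vowel flanked by voiceless consonants /p/ and /p/, so it deletes. /i/ is a high vowel flanked by voiceless consonants /s/ and /t/, so it deletes. /i/ is a high vowel flanked by voiceless consonants /p/ and /k/, so it deletes. → [fpphostonupkve].
/posisitixfirij/: /i/ is a high vowel flanked by voiceless consonants /s/ and /s/, so it deletes. /i/ is a high vowel flanked by voiceless consonants /s/ and /t/, so it deletes. /i/ is a high vowel flanked by voiceless consonants /t/ and /x/, so it deletes. → [posstxfirij].

edoxuonftks, fhsgarhfa, fpphostonupkve, posstxfirij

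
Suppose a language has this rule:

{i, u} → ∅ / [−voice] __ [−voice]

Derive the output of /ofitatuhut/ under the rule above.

oftatht

/i/ is a high vowel flanked by voiceless consonants /f/ and /t/, so it deletes.
/u/ is a high vowel flanked by voiceless consonants /t/ and /h/, so it deletes.
/u/ is a high vowel flanked by voiceless consonants /h/ and /t/, so it deletes.
Surface form: [oftatht].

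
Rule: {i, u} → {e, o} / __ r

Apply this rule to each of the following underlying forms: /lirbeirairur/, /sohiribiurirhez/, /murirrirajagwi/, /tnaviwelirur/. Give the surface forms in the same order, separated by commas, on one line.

/lirbeirairur/: /i/ is a high vowel immediately before /r/, so it lowers to [e]. /i/ is a high vowel immediately before /r/, so it lowers to [e]. /i/ is a high vowel immediately before /r/, so it lowers to [e]. /u/ is a high vowel immediately before /r/, so it lowers to [o]. → [lerbeeraeror].
/sohiribiurirhez/: /i/ is a high vowel immediately before /r/, so it lowers to [e]. /u/ is a high vowel immediately before /r/, so it lowers to [o]. /i/ is a high vowel immediately before /r/, so it lowers to [e]. → [soheribiorerhez].
/murirrirajagwi/: /u/ is a high vowel immediately before /r/, so it lowers to [o]. /i/ is a high vowel immediately before /r/, so it lowers to [e]. /i/ is a high vowel immediately before /r/, so it lowers to [e]. → [morerrerajagwi].
/tnaviwelirur/: /i/ is a high vowel immediately before /r/, so it lowers to [e]. /u/ is a high vowel immediately before /r/, so it lowers to [o]. → [tnaviweleror].

lerbeeraeror, soheribiorerhez, morerrerajagwi, tnaviweleror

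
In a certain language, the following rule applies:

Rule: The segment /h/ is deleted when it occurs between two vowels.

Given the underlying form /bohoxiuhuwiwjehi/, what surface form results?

booxiuuwiwjei

/h/ occurs between vowels /o/ and /o/, so it deletes.
/h/ occurs between vowels /u/ and /u/, so it deletes.
/h/ occurs between vowels /e/ and /i/, so it deletes.
Surface form: [booxiuuwiwjei].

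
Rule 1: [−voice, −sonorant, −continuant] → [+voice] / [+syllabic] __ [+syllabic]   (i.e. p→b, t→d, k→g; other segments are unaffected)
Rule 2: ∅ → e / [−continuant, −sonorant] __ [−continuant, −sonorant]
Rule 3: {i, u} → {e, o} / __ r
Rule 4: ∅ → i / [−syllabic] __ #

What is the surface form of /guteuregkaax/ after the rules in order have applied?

Rule 1 (intervocalic voicing): /t/ is a voiceless stop between vowels /u/ and /e/, so it voices to [d]. /guteuregkaax/ → gudeuregkaax.
Rule 2 (stop-cluster e-epenthesis): /g/ and /k/ form a stop–stop cluster, so [e] is inserted between them. /gudeuregkaax/ → gudeuregekaax.
Rule 3 (pre-rhotic lowering): /u/ is a high vowel immediately before /r/, so it lowers to [o]. /gudeuregekaax/ → gudeoregekaax.
Rule 4 (final i-epenthesis): the form ends in the consonant /x/, so [i] is inserted word-finally. /gudeoregekaax/ → gudeoregekaaxi.

gudeoregekaaxi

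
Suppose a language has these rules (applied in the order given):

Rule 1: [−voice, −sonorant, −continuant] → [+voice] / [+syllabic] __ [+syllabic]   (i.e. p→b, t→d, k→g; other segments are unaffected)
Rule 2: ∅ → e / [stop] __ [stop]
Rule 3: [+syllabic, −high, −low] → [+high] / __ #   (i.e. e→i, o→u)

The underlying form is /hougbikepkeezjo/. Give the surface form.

Rule 1 (intervocalic voicing): /k/ is a voiceless stop between vowels /i/ and /e/, so it voices to [g]. /hougbikepkeezjo/ → hougbigepkeezjo.
Rule 2 (stop-cluster e-epenthesis): /g/ and /b/ form a stop–stop cluster, so [e] is inserted between them. /p/ and /k/ form a stop–stop cluster, so [e] is inserted between them. /hougbigepkeezjo/ → hougebigepekeezjo.
Rule 3 (final vowel raising): /o/ is a mid vowel in word-final position, so it raises to [u]. /hougebigepekeezjo/ → hougebigepekeezju.

hougebigepekeezju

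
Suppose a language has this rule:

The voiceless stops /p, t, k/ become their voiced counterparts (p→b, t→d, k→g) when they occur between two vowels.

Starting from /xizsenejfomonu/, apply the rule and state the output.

xizsenejfomonu

No segment of /xizsenejfomonu/ meets the structural description of the rule, so the form surfaces unchanged.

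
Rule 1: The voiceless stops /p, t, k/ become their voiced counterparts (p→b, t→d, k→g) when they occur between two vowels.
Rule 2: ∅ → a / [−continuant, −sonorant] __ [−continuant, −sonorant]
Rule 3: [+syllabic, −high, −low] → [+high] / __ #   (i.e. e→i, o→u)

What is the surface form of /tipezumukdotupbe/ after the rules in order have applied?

tibezumukadodupabi

Rule 1 (intervocalic voicing): /p/ is a voiceless stop between vowels /i/ and /e/, so it voices to [b]. /t/ is a voiceless stop between vowels /o/ and /u/, so it voices to [d]. /tipezumukdotupbe/ → tibezumukdodupbe.
Rule 2 (stop-cluster a-epenthesis): /k/ and /d/ form a stop–stop cluster, so [a] is inserted between them. /p/ and /b/ form a stop–stop cluster, so [a] is inserted between them. /tibezumukdodupbe/ → tibezumukadodupabe.
Rule 3 (final vowel raising): /e/ is a mid vowel in word-final position, so it raises to [i]. /tibezumukadodupabe/ → tibezumukadodupabi.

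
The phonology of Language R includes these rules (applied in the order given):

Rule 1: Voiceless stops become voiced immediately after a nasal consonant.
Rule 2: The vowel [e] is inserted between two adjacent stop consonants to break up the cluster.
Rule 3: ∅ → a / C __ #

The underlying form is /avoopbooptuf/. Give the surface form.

Rule 1 (post-nasal voicing): no segment meets the environment; /avoopbooptuf/ is unchanged.
Rule 2 (stop-cluster e-epenthesis): /p/ and /b/ form a stop–stop cluster, so [e] is inserted between them. /p/ and /t/ form a stop–stop cluster, so [e] is inserted between them. /avoopbooptuf/ → avoopeboopetuf.
Rule 3 (final a-epenthesis): the form ends in the consonant /f/, so [a] is inserted word-finally. /avoopeboopetuf/ → avoopeboopetufa.

avoopeboopetufa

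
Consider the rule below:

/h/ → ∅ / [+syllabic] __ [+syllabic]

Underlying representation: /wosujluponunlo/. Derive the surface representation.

wosujluponunlo

No segment of /wosujluponunlo/ meets the structural description of the rule, so the form surfaces unchanged.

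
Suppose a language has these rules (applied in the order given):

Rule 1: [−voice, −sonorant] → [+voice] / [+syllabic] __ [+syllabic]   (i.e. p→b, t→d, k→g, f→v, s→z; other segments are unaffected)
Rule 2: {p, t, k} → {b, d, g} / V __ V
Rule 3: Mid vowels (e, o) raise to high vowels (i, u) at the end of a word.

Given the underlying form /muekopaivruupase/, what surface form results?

Rule 1 (intervocalic voicing): /k/ is a voiceless obstruent between vowels /e/ and /o/, so it voices to [g]. /p/ is a voiceless obstruent between vowels /o/ and /a/, so it voices to [b]. /p/ is a voiceless obstruent between vowels /u/ and /a/, so it voices to [b]. /s/ is a voiceless obstruent between vowels /a/ and /e/, so it voices to [z]. /muekopaivruupase/ → muegobaivruubaze.
Rule 2 (intervocalic voicing): no segment meets the environment; /muegobaivruubaze/ is unchanged.
Rule 3 (final vowel raising): /e/ is a mid vowel in word-final position, so it raises to [i]. /muegobaivruubaze/ → muegobaivruubazi.

muegobaivruubazi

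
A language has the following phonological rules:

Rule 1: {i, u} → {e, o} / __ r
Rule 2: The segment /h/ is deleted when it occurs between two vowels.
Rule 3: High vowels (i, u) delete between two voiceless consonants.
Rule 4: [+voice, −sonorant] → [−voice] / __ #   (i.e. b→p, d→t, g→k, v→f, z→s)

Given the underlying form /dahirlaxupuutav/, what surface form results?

daerlaxpuutaf

Rule 1 (pre-rhotic lowering): /i/ is a high vowel immediately before /r/, so it lowers to [e]. /dahirlaxupuutav/ → daherlaxupuutav.
Rule 2 (intervocalic h-deletion): /h/ occurs between vowels /a/ and /e/, so it deletes. /daherlaxupuutav/ → daerlaxupuutav.
Rule 3 (high vowel syncope): /u/ is a high vowel flanked by voiceless consonants /x/ and /p/, so it deletes. /daerlaxupuutav/ → daerlaxpuutav.
Rule 4 (final devoicing): /v/ is a voiced obstruent in word-final position, so it devoices to [f]. /daerlaxpuutav/ → daerlaxpuutaf.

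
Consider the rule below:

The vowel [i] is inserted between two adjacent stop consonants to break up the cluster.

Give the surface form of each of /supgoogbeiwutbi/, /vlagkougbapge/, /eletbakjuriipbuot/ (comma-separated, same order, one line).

supigoogibeiwutibi, vlagikougibapige, eletibakjuriipibuot

/supgoogbeiwutbi/: /p/ and /g/ form a stop–stop cluster, so [i] is inserted between them. /g/ and /b/ form a stop–stop cluster, so [i] is inserted between them. /t/ and /b/ form a stop–stop cluster, so [i] is inserted between them. → [supigoogibeiwutibi].
/vlagkougbapge/: /g/ and /k/ form a stop–stop cluster, so [i] is inserted between them. /g/ and /b/ form a stop–stop cluster, so [i] is inserted between them. /p/ and /g/ form a stop–stop cluster, so [i] is inserted between them. → [vlagikougibapige].
/eletbakjuriipbuot/: /t/ and /b/ form a stop–stop cluster, so [i] is inserted between them. /p/ and /b/ form a stop–stop cluster, so [i] is inserted between them. → [eletibakjuriipibuot].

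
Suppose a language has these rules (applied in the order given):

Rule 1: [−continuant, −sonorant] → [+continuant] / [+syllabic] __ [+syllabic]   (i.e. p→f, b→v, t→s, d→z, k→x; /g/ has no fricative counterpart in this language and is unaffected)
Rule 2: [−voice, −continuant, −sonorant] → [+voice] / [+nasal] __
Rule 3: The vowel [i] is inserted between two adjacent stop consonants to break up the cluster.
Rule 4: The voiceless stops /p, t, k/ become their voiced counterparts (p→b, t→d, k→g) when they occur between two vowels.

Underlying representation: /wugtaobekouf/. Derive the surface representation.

Rule 1 (intervocalic spirantization): /b/ is a stop between vowels /o/ and /e/, so it spirantizes to the fricative [v]. /k/ is a stop between vowels /e/ and /o/, so it spirantizes to the fricative [x]. /wugtaobekouf/ → wugtaovexouf.
Rule 2 (post-nasal voicing): no segment meets the environment; /wugtaovexouf/ is unchanged.
Rule 3 (stop-cluster i-epenthesis): /g/ and /t/ form a stop–stop cluster, so [i] is inserted between them. /wugtaovexouf/ → wugitaovexouf.
Rule 4 (intervocalic voicing): /t/ is a voiceless stop between vowels /i/ and /a/, so it voices to [d]. /wugitaovexouf/ → wugidaovexouf.

wugidaovexouf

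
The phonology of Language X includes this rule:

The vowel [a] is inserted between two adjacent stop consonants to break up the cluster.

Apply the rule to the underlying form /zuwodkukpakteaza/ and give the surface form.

/d/ and /k/ form a stop–stop cluster, so [a] is inserted between them.
/k/ and /p/ form a stop–stop cluster, so [a] is inserted between them.
/k/ and /t/ form a stop–stop cluster, so [a] is inserted between them.
Surface form: [zuwodakukapakateaza].

zuwodakukapakateaza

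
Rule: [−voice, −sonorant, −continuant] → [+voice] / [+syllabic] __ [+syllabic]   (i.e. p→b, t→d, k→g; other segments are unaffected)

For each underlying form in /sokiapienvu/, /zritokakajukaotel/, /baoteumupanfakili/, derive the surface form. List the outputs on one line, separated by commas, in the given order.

sogiabienvu, zridogagajugaodel, baodeumubanfagili

/sokiapienvu/: /k/ is a voiceless stop between vowels /o/ and /i/, so it voices to [g]. /p/ is a voiceless stop between vowels /a/ and /i/, so it voices to [b]. → [sogiabienvu].
/zritokakajukaotel/: /t/ is a voiceless stop between vowels /i/ and /o/, so it voices to [d]. /k/ is a voiceless stop between vowels /o/ and /a/, so it voices to [g]. /k/ is a voiceless stop between vowels /a/ and /a/, so it voices to [g]. /k/ is a voiceless stop between vowels /u/ and /a/, so it voices to [g]. /t/ is a voiceless stop between vowels /o/ and /e/, so it voices to [d]. → [zridogagajugaodel].
/baoteumupanfakili/: /t/ is a voiceless stop between vowels /o/ and /e/, so it voices to [d]. /p/ is a voiceless stop between vowels /u/ and /a/, so it voices to [b]. /k/ is a voiceless stop between vowels /a/ and /i/, so it voices to [g]. → [baodeumubanfagili].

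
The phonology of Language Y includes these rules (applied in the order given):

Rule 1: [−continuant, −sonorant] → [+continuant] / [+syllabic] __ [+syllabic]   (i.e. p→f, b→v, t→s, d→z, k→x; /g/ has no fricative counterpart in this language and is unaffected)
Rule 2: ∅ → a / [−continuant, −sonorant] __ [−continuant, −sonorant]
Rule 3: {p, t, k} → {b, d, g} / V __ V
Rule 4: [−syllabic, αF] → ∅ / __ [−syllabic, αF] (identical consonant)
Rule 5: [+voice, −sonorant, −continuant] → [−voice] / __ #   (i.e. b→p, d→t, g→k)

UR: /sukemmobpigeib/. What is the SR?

suxemobabigeip

Rule 1 (intervocalic spirantization): /k/ is a stop between vowels /u/ and /e/, so it spirantizes to the fricative [x]. /sukemmobpigeib/ → suxemmobpigeib.
Rule 2 (stop-cluster a-epenthesis): /b/ and /p/ form a stop–stop cluster, so [a] is inserted between them. /suxemmobpigeib/ → suxemmobapigeib.
Rule 3 (intervocalic voicing): /p/ is a voiceless stop between vowels /a/ and /i/, so it voices to [b]. /suxemmobapigeib/ → suxemmobabigeib.
Rule 4 (degemination): /mm/ is a geminate; the first /m/ deletes. /suxemmobabigeib/ → suxemobabigeib.
Rule 5 (final devoicing): /b/ is a voiced stop in word-final position, so it devoices to [p]. /suxemobabigeib/ → suxemobabigeip.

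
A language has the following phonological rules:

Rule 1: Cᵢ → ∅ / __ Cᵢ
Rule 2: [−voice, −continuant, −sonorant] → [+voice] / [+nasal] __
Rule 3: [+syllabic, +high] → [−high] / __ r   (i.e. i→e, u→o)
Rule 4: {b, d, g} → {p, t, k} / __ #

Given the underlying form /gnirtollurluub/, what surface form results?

gnertolorluup

Rule 1 (degemination): /ll/ is a geminate; the first /l/ deletes. /gnirtollurluub/ → gnirtolurluub.
Rule 2 (post-nasal voicing): no segment meets the environment; /gnirtolurluub/ is unchanged.
Rule 3 (pre-rhotic lowering): /i/ is a high vowel immediately before /r/, so it lowers to [e]. /u/ is a high vowel immediately before /r/, so it lowers to [o]. /gnirtolurluub/ → gnertolorluub.
Rule 4 (final devoicing): /b/ is a voiced stop in word-final position, so it devoices to [p]. /gnertolorluub/ → gnertolorluup.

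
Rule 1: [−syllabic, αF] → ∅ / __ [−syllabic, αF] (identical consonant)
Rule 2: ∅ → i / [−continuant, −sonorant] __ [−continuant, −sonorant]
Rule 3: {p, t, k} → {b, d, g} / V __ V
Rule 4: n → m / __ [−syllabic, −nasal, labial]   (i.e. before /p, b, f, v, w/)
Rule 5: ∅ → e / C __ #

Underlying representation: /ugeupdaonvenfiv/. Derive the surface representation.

ugeubidaomvemfive

Rule 1 (degemination): no segment meets the environment; /ugeupdaonvenfiv/ is unchanged.
Rule 2 (stop-cluster i-epenthesis): /p/ and /d/ form a stop–stop cluster, so [i] is inserted between them. /ugeupdaonvenfiv/ → ugeupidaonvenfiv.
Rule 3 (intervocalic voicing): /p/ is a voiceless stop between vowels /u/ and /i/, so it voices to [b]. /ugeupidaonvenfiv/ → ugeubidaonvenfiv.
Rule 4 (nasal place assimilation): /n/ precedes the labial consonant /v/, so it assimilates in place to [m]. /n/ precedes the labial consonant /f/, so it assimilates in place to [m]. /ugeubidaonvenfiv/ → ugeubidaomvemfiv.
Rule 5 (final e-epenthesis): the form ends in the consonant /v/, so [e] is inserted word-finally. /ugeubidaomvemfiv/ → ugeubidaomvemfive.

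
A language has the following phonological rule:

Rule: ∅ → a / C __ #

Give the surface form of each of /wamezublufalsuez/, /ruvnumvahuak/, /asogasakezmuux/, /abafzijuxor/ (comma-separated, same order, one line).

/wamezublufalsuez/: the form ends in the consonant /z/, so [a] is inserted word-finally. → [wamezublufalsueza].
/ruvnumvahuak/: the form ends in the consonant /k/, so [a] is inserted word-finally. → [ruvnumvahuaka].
/asogasakezmuux/: the form ends in the consonant /x/, so [a] is inserted word-finally. → [asogasakezmuuxa].
/abafzijuxor/: the form ends in the consonant /r/, so [a] is inserted word-finally. → [abafzijuxora].

wamezublufalsueza, ruvnumvahuaka, asogasakezmuuxa, abafzijuxora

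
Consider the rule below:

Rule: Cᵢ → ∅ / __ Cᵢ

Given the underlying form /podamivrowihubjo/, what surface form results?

No segment of /podamivrowihubjo/ meets the structural description of the rule, so the form surfaces unchanged.

podamivrowihubjo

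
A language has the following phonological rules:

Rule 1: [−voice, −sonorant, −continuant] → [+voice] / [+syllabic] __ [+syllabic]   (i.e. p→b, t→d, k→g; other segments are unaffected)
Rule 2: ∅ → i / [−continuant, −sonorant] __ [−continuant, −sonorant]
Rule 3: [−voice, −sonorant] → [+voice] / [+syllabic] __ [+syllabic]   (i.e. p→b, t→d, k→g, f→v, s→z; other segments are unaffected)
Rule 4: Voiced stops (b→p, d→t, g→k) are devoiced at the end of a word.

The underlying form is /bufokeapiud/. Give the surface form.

buvogeabiut

Rule 1 (intervocalic voicing): /k/ is a voiceless stop between vowels /o/ and /e/, so it voices to [g]. /p/ is a voiceless stop between vowels /a/ and /i/, so it voices to [b]. /bufokeapiud/ → bufogeabiud.
Rule 2 (stop-cluster i-epenthesis): no segment meets the environment; /bufogeabiud/ is unchanged.
Rule 3 (intervocalic voicing): /f/ is a voiceless obstruent between vowels /u/ and /o/, so it voices to [v]. /bufogeabiud/ → buvogeabiud.
Rule 4 (final devoicing): /d/ is a voiced stop in word-final position, so it devoices to [t]. /buvogeabiud/ → buvogeabiut.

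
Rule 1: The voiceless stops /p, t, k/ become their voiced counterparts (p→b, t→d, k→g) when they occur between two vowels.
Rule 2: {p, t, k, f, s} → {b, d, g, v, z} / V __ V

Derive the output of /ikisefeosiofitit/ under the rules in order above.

Rule 1 (intervocalic voicing): /k/ is a voiceless stop between vowels /i/ and /i/, so it voices to [g]. /t/ is a voiceless stop between vowels /i/ and /i/, so it voices to [d]. /ikisefeosiofitit/ → igisefeosiofidit.
Rule 2 (intervocalic voicing): /s/ is a voiceless obstruent between vowels /i/ and /e/, so it voices to [z]. /f/ is a voiceless obstruent between vowels /e/ and /e/, so it voices to [v]. /s/ is a voiceless obstruent between vowels /o/ and /i/, so it voices to [z]. /f/ is a voiceless obstruent between vowels /o/ and /i/, so it voices to [v]. /igisefeosiofidit/ → igizeveoziovidit.

igizeveoziovidit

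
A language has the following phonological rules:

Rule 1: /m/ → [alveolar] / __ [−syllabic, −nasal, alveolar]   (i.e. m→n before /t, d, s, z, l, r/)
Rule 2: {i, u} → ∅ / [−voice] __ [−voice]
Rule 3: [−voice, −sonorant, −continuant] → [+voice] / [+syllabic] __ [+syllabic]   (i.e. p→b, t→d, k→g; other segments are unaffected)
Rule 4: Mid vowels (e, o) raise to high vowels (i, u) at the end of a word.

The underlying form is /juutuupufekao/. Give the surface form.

juuduupfegau

Rule 1 (nasal place assimilation): no segment meets the environment; /juutuupufekao/ is unchanged.
Rule 2 (high vowel syncope): /u/ is a high vowel flanked by voiceless consonants /p/ and /f/, so it deletes. /juutuupufekao/ → juutuupfekao.
Rule 3 (intervocalic voicing): /t/ is a voiceless stop between vowels /u/ and /u/, so it voices to [d]. /k/ is a voiceless stop between vowels /e/ and /a/, so it voices to [g]. /juutuupfekao/ → juuduupfegao.
Rule 4 (final vowel raising): /o/ is a mid vowel in word-final position, so it raises to [u]. /juuduupfegao/ → juuduupfegau.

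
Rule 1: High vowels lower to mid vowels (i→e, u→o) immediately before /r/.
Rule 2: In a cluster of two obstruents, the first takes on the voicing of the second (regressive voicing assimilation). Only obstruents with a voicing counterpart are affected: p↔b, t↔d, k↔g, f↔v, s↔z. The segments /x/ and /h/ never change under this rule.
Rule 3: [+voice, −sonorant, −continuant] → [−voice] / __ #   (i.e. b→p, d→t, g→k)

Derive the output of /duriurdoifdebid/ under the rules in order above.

Rule 1 (pre-rhotic lowering): /u/ is a high vowel immediately before /r/, so it lowers to [o]. /u/ is a high vowel immediately before /r/, so it lowers to [o]. /duriurdoifdebid/ → doriordoifdebid.
Rule 2 (regressive voicing assimilation): /f/ precedes the voiced obstruent /d/, so it voices to [v] by assimilation. /doriordoifdebid/ → doriordoivdebid.
Rule 3 (final devoicing): /d/ is a voiced stop in word-final position, so it devoices to [t]. /doriordoivdebid/ → doriordoivdebit.

doriordoivdebit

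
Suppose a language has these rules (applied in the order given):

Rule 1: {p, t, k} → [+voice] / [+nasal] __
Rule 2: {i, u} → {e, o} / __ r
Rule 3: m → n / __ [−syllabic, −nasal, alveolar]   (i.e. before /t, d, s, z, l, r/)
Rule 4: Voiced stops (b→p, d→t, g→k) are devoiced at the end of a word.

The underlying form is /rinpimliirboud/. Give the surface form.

Rule 1 (post-nasal voicing): /p/ is a voiceless stop immediately after the nasal /n/, so it voices to [b]. /rinpimliirboud/ → rinbimliirboud.
Rule 2 (pre-rhotic lowering): /i/ is a high vowel immediately before /r/, so it lowers to [e]. /rinbimliirboud/ → rinbimlierboud.
Rule 3 (nasal place assimilation): /m/ precedes the alveolar consonant /l/, so it assimilates in place to [n]. /rinbimlierboud/ → rinbinlierboud.
Rule 4 (final devoicing): /d/ is a voiced stop in word-final position, so it devoices to [t]. /rinbinlierboud/ → rinbinlierbout.

rinbinlierbout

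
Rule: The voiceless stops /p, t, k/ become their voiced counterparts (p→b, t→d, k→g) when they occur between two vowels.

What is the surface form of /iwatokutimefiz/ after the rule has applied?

/t/ is a voiceless stop between vowels /a/ and /o/, so it voices to [d].
/k/ is a voiceless stop between vowels /o/ and /u/, so it voices to [g].
/t/ is a voiceless stop between vowels /u/ and /i/, so it voices to [d].
Surface form: [iwadogudimefiz].

iwadogudimefiz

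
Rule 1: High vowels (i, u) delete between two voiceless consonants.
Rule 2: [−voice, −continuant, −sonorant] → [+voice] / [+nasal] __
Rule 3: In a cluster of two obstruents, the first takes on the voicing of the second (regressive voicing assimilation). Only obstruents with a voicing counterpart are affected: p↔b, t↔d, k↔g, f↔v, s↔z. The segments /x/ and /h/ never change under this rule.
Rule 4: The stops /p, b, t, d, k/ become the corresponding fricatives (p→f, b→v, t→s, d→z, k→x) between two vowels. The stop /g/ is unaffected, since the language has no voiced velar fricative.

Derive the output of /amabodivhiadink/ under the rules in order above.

Rule 1 (high vowel syncope): no segment meets the environment; /amabodivhiadink/ is unchanged.
Rule 2 (post-nasal voicing): /k/ is a voiceless stop immediately after the nasal /n/, so it voices to [g]. /amabodivhiadink/ → amabodivhiading.
Rule 3 (regressive voicing assimilation): /v/ precedes the voiceless obstruent /h/, so it devoices to [f] by assimilation. /amabodivhiading/ → amabodifhiading.
Rule 4 (intervocalic spirantization): /b/ is a stop between vowels /a/ and /o/, so it spirantizes to the fricative [v]. /d/ is a stop between vowels /o/ and /i/, so it spirantizes to the fricative [z]. /d/ is a stop between vowels /a/ and /i/, so it spirantizes to the fricative [z]. /amabodifhiading/ → amavozifhiazing.

amavozifhiazing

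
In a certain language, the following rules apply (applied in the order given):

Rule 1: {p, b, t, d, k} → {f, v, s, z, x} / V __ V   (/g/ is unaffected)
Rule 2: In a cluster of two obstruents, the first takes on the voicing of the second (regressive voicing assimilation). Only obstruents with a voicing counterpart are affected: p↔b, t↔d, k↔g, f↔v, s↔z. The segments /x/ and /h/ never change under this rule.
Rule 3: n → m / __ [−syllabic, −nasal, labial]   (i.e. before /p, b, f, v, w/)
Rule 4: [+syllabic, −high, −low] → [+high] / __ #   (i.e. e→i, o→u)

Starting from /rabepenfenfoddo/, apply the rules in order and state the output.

Rule 1 (intervocalic spirantization): /b/ is a stop between vowels /a/ and /e/, so it spirantizes to the fricative [v]. /p/ is a stop between vowels /e/ and /e/, so it spirantizes to the fricative [f]. /rabepenfenfoddo/ → ravefenfenfoddo.
Rule 2 (regressive voicing assimilation): no segment meets the environment; /ravefenfenfoddo/ is unchanged.
Rule 3 (nasal place assimilation): /n/ precedes the labial consonant /f/, so it assimilates in place to [m]. /n/ precedes the labial consonant /f/, so it assimilates in place to [m]. /ravefenfenfoddo/ → ravefemfemfoddo.
Rule 4 (final vowel raising): /o/ is a mid vowel in word-final position, so it raises to [u]. /ravefemfemfoddo/ → ravefemfemfoddu.

ravefemfemfoddu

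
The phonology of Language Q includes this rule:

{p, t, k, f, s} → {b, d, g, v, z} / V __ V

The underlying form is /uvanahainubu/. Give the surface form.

No segment of /uvanahainubu/ meets the structural description of the rule, so the form surfaces unchanged.

uvanahainubu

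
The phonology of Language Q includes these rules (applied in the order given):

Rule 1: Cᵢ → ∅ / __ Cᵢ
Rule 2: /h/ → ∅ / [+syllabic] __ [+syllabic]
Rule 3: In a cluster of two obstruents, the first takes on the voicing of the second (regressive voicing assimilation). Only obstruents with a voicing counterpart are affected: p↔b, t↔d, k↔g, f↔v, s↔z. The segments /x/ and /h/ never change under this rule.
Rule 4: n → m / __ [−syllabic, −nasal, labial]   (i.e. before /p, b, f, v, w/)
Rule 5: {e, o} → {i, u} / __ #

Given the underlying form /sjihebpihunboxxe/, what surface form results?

Rule 1 (degemination): /xx/ is a geminate; the first /x/ deletes. /sjihebpihunboxxe/ → sjihebpihunboxe.
Rule 2 (intervocalic h-deletion): /h/ occurs between vowels /i/ and /e/, so it deletes. /h/ occurs between vowels /i/ and /u/, so it deletes. /sjihebpihunboxe/ → sjiebpiunboxe.
Rule 3 (regressive voicing assimilation): /b/ precedes the voiceless obstruent /p/, so it devoices to [p] by assimilation. /sjiebpiunboxe/ → sjieppiunboxe.
Rule 4 (nasal place assimilation): /n/ precedes the labial consonant /b/, so it assimilates in place to [m]. /sjieppiunboxe/ → sjieppiumboxe.
Rule 5 (final vowel raising): /e/ is a mid vowel in word-final position, so it raises to [i]. /sjieppiumboxe/ → sjieppiumboxi.

sjieppiumboxi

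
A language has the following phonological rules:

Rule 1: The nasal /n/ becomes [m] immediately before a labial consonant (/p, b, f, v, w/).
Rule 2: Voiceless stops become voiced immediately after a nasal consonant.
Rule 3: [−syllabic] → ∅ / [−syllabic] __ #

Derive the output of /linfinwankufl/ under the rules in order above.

limfimwanguf

Rule 1 (nasal place assimilation): /n/ precedes the labial consonant /f/, so it assimilates in place to [m]. /n/ precedes the labial consonant /w/, so it assimilates in place to [m]. /linfinwankufl/ → limfimwankufl.
Rule 2 (post-nasal voicing): /k/ is a voiceless stop immediately after the nasal /n/, so it voices to [g]. /limfimwankufl/ → limfimwangufl.
Rule 3 (final cluster simplification): /l/ is the second consonant of a word-final cluster /fl/, so it deletes. /limfimwangufl/ → limfimwanguf.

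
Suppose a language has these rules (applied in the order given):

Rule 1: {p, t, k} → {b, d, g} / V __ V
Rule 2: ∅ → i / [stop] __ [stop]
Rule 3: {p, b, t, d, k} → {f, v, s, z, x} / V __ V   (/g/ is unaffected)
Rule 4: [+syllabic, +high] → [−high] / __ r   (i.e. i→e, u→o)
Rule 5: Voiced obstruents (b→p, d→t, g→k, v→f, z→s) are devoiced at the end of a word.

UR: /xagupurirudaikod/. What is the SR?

Rule 1 (intervocalic voicing): /p/ is a voiceless stop between vowels /u/ and /u/, so it voices to [b]. /k/ is a voiceless stop between vowels /i/ and /o/, so it voices to [g]. /xagupurirudaikod/ → xaguburirudaigod.
Rule 2 (stop-cluster i-epenthesis): no segment meets the environment; /xaguburirudaigod/ is unchanged.
Rule 3 (intervocalic spirantization): /b/ is a stop between vowels /u/ and /u/, so it spirantizes to the fricative [v]. /d/ is a stop between vowels /u/ and /a/, so it spirantizes to the fricative [z]. /xaguburirudaigod/ → xaguvuriruzaigod.
Rule 4 (pre-rhotic lowering): /u/ is a high vowel immediately before /r/, so it lowers to [o]. /i/ is a high vowel immediately before /r/, so it lowers to [e]. /xaguvuriruzaigod/ → xaguvoreruzaigod.
Rule 5 (final devoicing): /d/ is a voiced obstruent in word-final position, so it devoices to [t]. /xaguvoreruzaigod/ → xaguvoreruzaigot.

xaguvoreruzaigot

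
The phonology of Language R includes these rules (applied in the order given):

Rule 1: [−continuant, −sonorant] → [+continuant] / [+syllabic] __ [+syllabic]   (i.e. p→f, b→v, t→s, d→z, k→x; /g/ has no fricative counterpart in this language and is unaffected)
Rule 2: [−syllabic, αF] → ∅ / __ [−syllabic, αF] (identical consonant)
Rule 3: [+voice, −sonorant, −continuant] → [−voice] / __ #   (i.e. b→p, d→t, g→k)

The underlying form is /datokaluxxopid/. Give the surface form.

Rule 1 (intervocalic spirantization): /t/ is a stop between vowels /a/ and /o/, so it spirantizes to the fricative [s]. /k/ is a stop between vowels /o/ and /a/, so it spirantizes to the fricative [x]. /p/ is a stop between vowels /o/ and /i/, so it spirantizes to the fricative [f]. /datokaluxxopid/ → dasoxaluxxofid.
Rule 2 (degemination): /xx/ is a geminate; the first /x/ deletes. /dasoxaluxxofid/ → dasoxaluxofid.
Rule 3 (final devoicing): /d/ is a voiced stop in word-final position, so it devoices to [t]. /dasoxaluxofid/ → dasoxaluxofit.

dasoxaluxofit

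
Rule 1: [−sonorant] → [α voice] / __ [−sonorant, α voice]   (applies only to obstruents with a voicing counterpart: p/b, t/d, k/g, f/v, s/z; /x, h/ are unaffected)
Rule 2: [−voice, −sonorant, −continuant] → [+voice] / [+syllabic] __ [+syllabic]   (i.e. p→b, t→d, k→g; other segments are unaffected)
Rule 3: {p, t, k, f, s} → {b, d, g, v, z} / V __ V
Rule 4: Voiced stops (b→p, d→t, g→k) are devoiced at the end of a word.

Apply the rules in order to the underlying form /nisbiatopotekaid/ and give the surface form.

nizbiadobodegait

Rule 1 (regressive voicing assimilation): /s/ precedes the voiced obstruent /b/, so it voices to [z] by assimilation. /nisbiatopotekaid/ → nizbiatopotekaid.
Rule 2 (intervocalic voicing): /t/ is a voiceless stop between vowels /a/ and /o/, so it voices to [d]. /p/ is a voiceless stop between vowels /o/ and /o/, so it voices to [b]. /t/ is a voiceless stop between vowels /o/ and /e/, so it voices to [d]. /k/ is a voiceless stop between vowels /e/ and /a/, so it voices to [g]. /nizbiatopotekaid/ → nizbiadobodegaid.
Rule 3 (intervocalic voicing): no segment meets the environment; /nizbiadobodegaid/ is unchanged.
Rule 4 (final devoicing): /d/ is a voiced stop in word-final position, so it devoices to [t]. /nizbiadobodegaid/ → nizbiadobodegait.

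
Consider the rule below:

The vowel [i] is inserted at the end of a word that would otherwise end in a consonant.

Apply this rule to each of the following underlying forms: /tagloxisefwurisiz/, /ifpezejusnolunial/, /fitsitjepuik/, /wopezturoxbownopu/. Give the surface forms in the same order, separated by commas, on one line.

tagloxisefwurisizi, ifpezejusnoluniali, fitsitjepuiki, wopezturoxbownopu

/tagloxisefwurisiz/: the form ends in the consonant /z/, so [i] is inserted word-finally. → [tagloxisefwurisizi].
/ifpezejusnolunial/: the form ends in the consonant /l/, so [i] is inserted word-finally. → [ifpezejusnoluniali].
/fitsitjepuik/: the form ends in the consonant /k/, so [i] is inserted word-finally. → [fitsitjepuiki].
/wopezturoxbownopu/: the rule's environment is not met; surfaces unchanged as [wopezturoxbownopu].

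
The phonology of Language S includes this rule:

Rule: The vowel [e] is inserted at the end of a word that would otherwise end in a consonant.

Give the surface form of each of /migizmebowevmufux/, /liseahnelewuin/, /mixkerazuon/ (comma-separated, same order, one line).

migizmebowevmufuxe, liseahnelewuine, mixkerazuone

/migizmebowevmufux/: the form ends in the consonant /x/, so [e] is inserted word-finally. → [migizmebowevmufuxe].
/liseahnelewuin/: the form ends in the consonant /n/, so [e] is inserted word-finally. → [liseahnelewuine].
/mixkerazuon/: the form ends in the consonant /n/, so [e] is inserted word-finally. → [mixkerazuone].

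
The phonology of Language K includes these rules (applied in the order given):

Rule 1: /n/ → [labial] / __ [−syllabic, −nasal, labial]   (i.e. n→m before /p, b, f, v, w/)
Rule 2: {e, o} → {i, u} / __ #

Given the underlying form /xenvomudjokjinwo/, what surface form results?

Rule 1 (nasal place assimilation): /n/ precedes the labial consonant /v/, so it assimilates in place to [m]. /n/ precedes the labial consonant /w/, so it assimilates in place to [m]. /xenvomudjokjinwo/ → xemvomudjokjimwo.
Rule 2 (final vowel raising): /o/ is a mid vowel in word-final position, so it raises to [u]. /xemvomudjokjimwo/ → xemvomudjokjimwu.

xemvomudjokjimwu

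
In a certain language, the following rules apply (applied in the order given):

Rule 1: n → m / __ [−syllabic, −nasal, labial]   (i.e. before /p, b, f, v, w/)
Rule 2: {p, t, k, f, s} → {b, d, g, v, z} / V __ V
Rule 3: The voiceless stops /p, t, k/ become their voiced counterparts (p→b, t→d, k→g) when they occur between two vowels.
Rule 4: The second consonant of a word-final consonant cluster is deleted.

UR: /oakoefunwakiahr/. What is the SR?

Rule 1 (nasal place assimilation): /n/ precedes the labial consonant /w/, so it assimilates in place to [m]. /oakoefunwakiahr/ → oakoefumwakiahr.
Rule 2 (intervocalic voicing): /k/ is a voiceless obstruent between vowels /a/ and /o/, so it voices to [g]. /f/ is a voiceless obstruent between vowels /e/ and /u/, so it voices to [v]. /k/ is a voiceless obstruent between vowels /a/ and /i/, so it voices to [g]. /oakoefumwakiahr/ → oagoevumwagiahr.
Rule 3 (intervocalic voicing): no segment meets the environment; /oagoevumwagiahr/ is unchanged.
Rule 4 (final cluster simplification): /r/ is the second consonant of a word-final cluster /hr/, so it deletes. /oagoevumwagiahr/ → oagoevumwagiah.

oagoevumwagiah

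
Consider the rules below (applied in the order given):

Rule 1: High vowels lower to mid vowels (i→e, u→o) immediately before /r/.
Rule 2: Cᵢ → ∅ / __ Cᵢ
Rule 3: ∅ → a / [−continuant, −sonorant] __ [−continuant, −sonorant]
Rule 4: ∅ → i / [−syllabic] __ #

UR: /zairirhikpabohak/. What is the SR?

zaererhikapabohaki

Rule 1 (pre-rhotic lowering): /i/ is a high vowel immediately before /r/, so it lowers to [e]. /i/ is a high vowel immediately before /r/, so it lowers to [e]. /zairirhikpabohak/ → zaererhikpabohak.
Rule 2 (degemination): no segment meets the environment; /zaererhikpabohak/ is unchanged.
Rule 3 (stop-cluster a-epenthesis): /k/ and /p/ form a stop–stop cluster, so [a] is inserted between them. /zaererhikpabohak/ → zaererhikapabohak.
Rule 4 (final i-epenthesis): the form ends in the consonant /k/, so [i] is inserted word-finally. /zaererhikapabohak/ → zaererhikapabohaki.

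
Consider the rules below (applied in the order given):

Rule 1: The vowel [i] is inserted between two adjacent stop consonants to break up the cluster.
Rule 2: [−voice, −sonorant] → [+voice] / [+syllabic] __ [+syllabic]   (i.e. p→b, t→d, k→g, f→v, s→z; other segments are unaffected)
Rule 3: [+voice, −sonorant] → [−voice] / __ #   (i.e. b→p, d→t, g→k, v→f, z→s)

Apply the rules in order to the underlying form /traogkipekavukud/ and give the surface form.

Rule 1 (stop-cluster i-epenthesis): /g/ and /k/ form a stop–stop cluster, so [i] is inserted between them. /traogkipekavukud/ → traogikipekavukud.
Rule 2 (intervocalic voicing): /k/ is a voiceless obstruent between vowels /i/ and /i/, so it voices to [g]. /p/ is a voiceless obstruent between vowels /i/ and /e/, so it voices to [b]. /k/ is a voiceless obstruent between vowels /e/ and /a/, so it voices to [g]. /k/ is a voiceless obstruent between vowels /u/ and /u/, so it voices to [g]. /traogikipekavukud/ → traogigibegavugud.
Rule 3 (final devoicing): /d/ is a voiced obstruent in word-final position, so it devoices to [t]. /traogigibegavugud/ → traogigibegavugut.

traogigibegavugut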